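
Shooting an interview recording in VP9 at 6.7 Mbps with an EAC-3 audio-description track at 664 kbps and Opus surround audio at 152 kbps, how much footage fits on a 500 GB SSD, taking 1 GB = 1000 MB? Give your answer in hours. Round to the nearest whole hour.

148 hours

Audio total: 664 + 152 = 816 kbps = 0.816 Mbps.
Total bitrate: 6.7 + 0.816 = 7.516 Mbps.
Capacity: 500 GB = 4,000,000 Mb.
Recording time: 4,000,000 / 7.516 = 532,198 s ≈ 148 hours.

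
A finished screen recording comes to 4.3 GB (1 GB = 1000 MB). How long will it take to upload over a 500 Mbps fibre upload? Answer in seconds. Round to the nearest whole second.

File: 4.3 GB = 34400.0 Mb.
At 500 Mbps: 34400.0 / 500 = 68.8 s ≈ 68.8 seconds.

69 seconds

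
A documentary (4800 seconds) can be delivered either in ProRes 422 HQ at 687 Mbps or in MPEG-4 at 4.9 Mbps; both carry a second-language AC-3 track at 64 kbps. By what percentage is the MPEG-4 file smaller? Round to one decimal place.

Audio: 64 kbps = 0.064 Mbps.
ProRes 422 HQ: 687.064 Mbps × 4800 s = 3297907.2 Mb = 412.238 GB.
MPEG-4: 4.964 Mbps × 4800 s = 23827.2 Mb = 2.978 GB.
Reduction: (1 − 2.978/412.238) × 100 = 99.28%.

99.3%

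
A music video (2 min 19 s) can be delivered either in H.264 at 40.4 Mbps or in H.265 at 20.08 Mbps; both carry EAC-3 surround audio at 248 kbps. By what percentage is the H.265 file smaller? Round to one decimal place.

2 min 19 s = 139 s
Audio: 248 kbps = 0.248 Mbps.
H.264: 40.648 Mbps × 139 s = 5650.1 Mb = 0.706 GB.
H.265: 20.328 Mbps × 139 s = 2825.6 Mb = 0.353 GB.
Reduction: (1 − 0.353/0.706) × 100 = 49.99%.

50.0%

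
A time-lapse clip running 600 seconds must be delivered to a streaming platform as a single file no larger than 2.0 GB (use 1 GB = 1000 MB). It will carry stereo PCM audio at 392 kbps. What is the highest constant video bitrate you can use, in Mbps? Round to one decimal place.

26.3 Mbps

Budget: 2.0 GB = 16000.0 Mb.
Total bitrate budget: 16000.0 Mb / 600 s = 26.667 Mbps.
Audio: 392 kbps = 0.392 Mbps.
Video: 26.667 − 0.392 = 26.275 Mbps.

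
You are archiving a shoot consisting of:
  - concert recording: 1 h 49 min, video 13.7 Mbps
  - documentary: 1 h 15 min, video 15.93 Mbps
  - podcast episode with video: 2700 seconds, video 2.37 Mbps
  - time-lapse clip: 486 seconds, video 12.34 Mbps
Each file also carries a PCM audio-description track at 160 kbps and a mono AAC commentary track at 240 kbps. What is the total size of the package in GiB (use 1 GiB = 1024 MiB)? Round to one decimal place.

20.9 GiB

Audio total: 160 + 240 = 400 kbps = 0.400 Mbps.
concert recording: 14.100 Mbps × 6540 s = 92214.0 Mb
documentary: 16.330 Mbps × 4500 s = 73485.0 Mb
podcast episode with video: 2.770 Mbps × 2700 s = 7479.0 Mb
time-lapse clip: 12.740 Mbps × 486 s = 6191.6 Mb
Total: 179369.6 Mb = 22421.2 MB.
= 20.88 GiB.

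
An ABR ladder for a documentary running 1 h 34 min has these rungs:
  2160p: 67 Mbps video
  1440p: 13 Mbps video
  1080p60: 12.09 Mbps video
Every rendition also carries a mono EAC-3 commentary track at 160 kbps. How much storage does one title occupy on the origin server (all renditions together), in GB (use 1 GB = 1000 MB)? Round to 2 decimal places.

1 h 34 min = 94 min = 5640 s
Audio: 160 kbps = 0.160 Mbps.
Sum of rendition bitrates: (67+0.160) + (13+0.160) + (12.09+0.160) = 92.570 Mbps.
× 5640 s = 522,095 Mb = 65,262 MB = 65.26 GB.

65.26 GB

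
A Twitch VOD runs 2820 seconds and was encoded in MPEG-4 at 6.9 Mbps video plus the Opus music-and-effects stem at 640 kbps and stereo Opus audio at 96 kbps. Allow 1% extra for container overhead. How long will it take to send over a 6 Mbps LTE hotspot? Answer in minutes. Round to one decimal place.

60.4 minutes

Audio total: 640 + 96 = 736 kbps = 0.736 Mbps.
Total bitrate: 7.636 Mbps.
File: 7.636 Mbps × 2820 s = 21533.5 Mb.
With 1% container overhead: ×1.01. → 21748.9 Mb.
At 6 Mbps: 21748.9 / 6 = 3624.8 s ≈ 60.4 minutes.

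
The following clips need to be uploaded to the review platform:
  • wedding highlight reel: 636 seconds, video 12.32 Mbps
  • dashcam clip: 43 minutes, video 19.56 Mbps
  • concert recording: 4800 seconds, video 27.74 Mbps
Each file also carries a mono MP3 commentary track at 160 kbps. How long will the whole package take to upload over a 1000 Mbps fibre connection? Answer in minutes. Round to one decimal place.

Audio: 160 kbps = 0.160 Mbps.
wedding highlight reel: 12.480 Mbps × 636 s = 7937.3 Mb
dashcam clip: 19.720 Mbps × 2580 s = 50877.6 Mb
concert recording: 27.900 Mbps × 4800 s = 133920.0 Mb
Total: 192734.9 Mb = 24091.9 MB.
At 1000 Mbps: 192734.9 / 1000 = 193 s ≈ 3.21 minutes.

3.2 minutes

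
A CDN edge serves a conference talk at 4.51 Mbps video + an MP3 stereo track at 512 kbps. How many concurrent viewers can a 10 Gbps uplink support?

1991

Audio: 512 kbps = 0.512 Mbps.
Per-viewer media rate: 5.022 Mbps.
10 Gbps = 10,000 Mbps; 10,000 / 5.022 = 1991.24 → 1991 viewers.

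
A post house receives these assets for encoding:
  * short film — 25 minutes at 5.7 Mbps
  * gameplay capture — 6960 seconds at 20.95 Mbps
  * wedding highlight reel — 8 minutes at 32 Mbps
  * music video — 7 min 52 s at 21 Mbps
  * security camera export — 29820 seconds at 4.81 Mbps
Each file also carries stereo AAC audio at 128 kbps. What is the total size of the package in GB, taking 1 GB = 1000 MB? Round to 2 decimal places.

41.01 GB

Audio: 128 kbps = 0.128 Mbps.
short film: 5.828 Mbps × 1500 s = 8742.0 Mb
gameplay capture: 21.078 Mbps × 6960 s = 146702.9 Mb
wedding highlight reel: 32.128 Mbps × 480 s = 15421.4 Mb
music video: 21.128 Mbps × 472 s = 9972.4 Mb
security camera export: 4.938 Mbps × 29820 s = 147251.2 Mb
Total: 328089.9 Mb = 41011.2 MB.
= 41.01 GB.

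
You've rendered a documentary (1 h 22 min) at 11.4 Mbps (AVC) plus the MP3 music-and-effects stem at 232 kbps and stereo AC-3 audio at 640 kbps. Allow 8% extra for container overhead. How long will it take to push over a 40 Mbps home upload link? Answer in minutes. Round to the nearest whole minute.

1 h 22 min = 82 min = 4920 s
Audio total: 232 + 640 = 872 kbps = 0.872 Mbps.
Total bitrate: 12.272 Mbps.
File: 12.272 Mbps × 4920 s = 60378.2 Mb.
With 8% container overhead: ×1.08. → 65208.5 Mb.
At 40 Mbps: 65208.5 / 40 = 1630.2 s ≈ 27.2 minutes.

27 minutes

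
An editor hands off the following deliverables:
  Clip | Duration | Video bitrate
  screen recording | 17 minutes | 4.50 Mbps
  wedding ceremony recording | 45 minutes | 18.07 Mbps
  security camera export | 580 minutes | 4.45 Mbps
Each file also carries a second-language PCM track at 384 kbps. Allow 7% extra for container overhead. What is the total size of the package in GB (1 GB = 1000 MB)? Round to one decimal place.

Audio: 384 kbps = 0.384 Mbps.
screen recording: 4.884 Mbps × 1020 s × 1.07 = 5330.4 Mb
wedding ceremony recording: 18.454 Mbps × 2700 s × 1.07 = 53313.6 Mb
security camera export: 4.834 Mbps × 34800 s × 1.07 = 179998.8 Mb
Total: 238642.8 Mb = 29830.4 MB.
= 29.83 GB.

29.8 GB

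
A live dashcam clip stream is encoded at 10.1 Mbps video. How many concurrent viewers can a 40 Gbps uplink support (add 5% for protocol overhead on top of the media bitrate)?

3771

On the wire with 5% overhead: 10.605 Mbps.
40 Gbps = 40,000 Mbps; 40,000 / 10.605 = 3771.81 → 3771 viewers.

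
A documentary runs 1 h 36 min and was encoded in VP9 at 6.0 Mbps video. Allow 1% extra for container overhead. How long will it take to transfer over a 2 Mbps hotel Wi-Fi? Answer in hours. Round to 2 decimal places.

1 h 36 min = 96 min = 5760 s
File: 6.000 Mbps × 5760 s = 34560.0 Mb.
With 1% container overhead: ×1.01. → 34905.6 Mb.
At 2 Mbps: 34905.6 / 2 = 17452.8 s ≈ 4.85 hours.

4.85 hours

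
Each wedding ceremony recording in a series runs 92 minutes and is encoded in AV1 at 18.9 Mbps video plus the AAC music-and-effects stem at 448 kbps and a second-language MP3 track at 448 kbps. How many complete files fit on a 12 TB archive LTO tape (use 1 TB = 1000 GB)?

878

92 min = 5520 s
Audio total: 448 + 448 = 896 kbps = 0.896 Mbps.
Total bitrate: 19.796 Mbps.
Per item: 19.796 Mbps × 5520 s = 109,274 Mb = 13,659 MB.
Capacity: 12 TB = 96,000,000 Mb; 878.53 items → 878 complete.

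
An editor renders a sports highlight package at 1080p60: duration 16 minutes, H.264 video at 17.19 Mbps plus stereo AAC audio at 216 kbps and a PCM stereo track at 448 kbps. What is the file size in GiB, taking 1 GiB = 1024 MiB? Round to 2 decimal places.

2.00 GiB

16 min = 960 s
Audio total: 216 + 448 = 664 kbps = 0.664 Mbps.
Total bitrate: 17.19 + 0.664 = 17.854 Mbps.
Stream data: 17.854 Mbps × 960 s = 17139.8 Mb.
17,140 Mb = 2,142,480,000 bytes ÷ 1,073,741,824 = 1.995 GiB.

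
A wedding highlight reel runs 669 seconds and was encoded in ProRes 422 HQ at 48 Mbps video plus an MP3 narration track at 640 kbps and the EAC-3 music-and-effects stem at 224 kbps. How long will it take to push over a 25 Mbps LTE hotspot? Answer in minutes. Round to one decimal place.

21.8 minutes

Audio total: 640 + 224 = 864 kbps = 0.864 Mbps.
Total bitrate: 48.864 Mbps.
File: 48.864 Mbps × 669 s = 32690.0 Mb.
At 25 Mbps: 32690.0 / 25 = 1307.6 s ≈ 21.8 minutes.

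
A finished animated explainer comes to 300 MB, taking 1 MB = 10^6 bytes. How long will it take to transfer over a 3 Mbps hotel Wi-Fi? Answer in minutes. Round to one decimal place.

File: 300 MB = 2400.0 Mb.
At 3 Mbps: 2400.0 / 3 = 800.0 s ≈ 13.3 minutes.

13.3 minutes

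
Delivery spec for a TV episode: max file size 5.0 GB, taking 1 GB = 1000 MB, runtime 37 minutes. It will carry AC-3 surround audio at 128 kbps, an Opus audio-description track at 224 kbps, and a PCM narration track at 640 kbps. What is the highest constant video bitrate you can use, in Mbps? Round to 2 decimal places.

Budget: 5.0 GB = 40000.0 Mb.
37 min = 2220 s
Total bitrate budget: 40000.0 Mb / 2220 s = 18.018 Mbps.
Audio total: 128 + 224 + 640 = 992 kbps = 0.992 Mbps.
Video: 18.018 − 0.992 = 17.026 Mbps.

17.03 Mbps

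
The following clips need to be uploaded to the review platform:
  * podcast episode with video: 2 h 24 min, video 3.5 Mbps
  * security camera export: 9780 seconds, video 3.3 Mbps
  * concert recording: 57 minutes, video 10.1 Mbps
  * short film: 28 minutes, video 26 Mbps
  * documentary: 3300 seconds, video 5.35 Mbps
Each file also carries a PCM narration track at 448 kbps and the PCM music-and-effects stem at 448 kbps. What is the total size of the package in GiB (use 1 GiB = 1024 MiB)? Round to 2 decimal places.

21.24 GiB

Audio total: 448 + 448 = 896 kbps = 0.896 Mbps.
podcast episode with video: 4.396 Mbps × 8640 s = 37981.4 Mb
security camera export: 4.196 Mbps × 9780 s = 41036.9 Mb
concert recording: 10.996 Mbps × 3420 s = 37606.3 Mb
short film: 26.896 Mbps × 1680 s = 45185.3 Mb
documentary: 6.246 Mbps × 3300 s = 20611.8 Mb
Total: 182421.7 Mb = 22802.7 MB.
= 21.24 GiB.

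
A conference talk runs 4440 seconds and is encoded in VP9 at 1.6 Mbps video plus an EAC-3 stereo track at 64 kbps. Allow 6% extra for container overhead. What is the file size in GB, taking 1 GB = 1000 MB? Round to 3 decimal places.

Audio: 64 kbps = 0.064 Mbps.
Total bitrate: 1.6 + 0.064 = 1.664 Mbps.
Stream data: 1.664 Mbps × 4440 s = 7388.2 Mb.
With 6% container overhead: ×1.06.
7,831 Mb ÷ 8 = 978.9 MB → 0.9789 GB.

0.979 GB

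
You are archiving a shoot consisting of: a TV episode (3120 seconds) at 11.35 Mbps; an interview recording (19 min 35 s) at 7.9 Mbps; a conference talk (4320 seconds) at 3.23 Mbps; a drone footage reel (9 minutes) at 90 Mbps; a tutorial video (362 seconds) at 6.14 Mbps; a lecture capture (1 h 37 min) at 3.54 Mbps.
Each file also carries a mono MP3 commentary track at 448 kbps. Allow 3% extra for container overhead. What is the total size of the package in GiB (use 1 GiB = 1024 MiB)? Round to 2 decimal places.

Audio: 448 kbps = 0.448 Mbps.
TV episode: 11.798 Mbps × 3120 s × 1.03 = 37914.1 Mb
interview recording: 8.348 Mbps × 1175 s × 1.03 = 10103.2 Mb
conference talk: 3.678 Mbps × 4320 s × 1.03 = 16365.6 Mb
drone footage reel: 90.448 Mbps × 540 s × 1.03 = 50307.2 Mb
tutorial video: 6.588 Mbps × 362 s × 1.03 = 2456.4 Mb
lecture capture: 3.988 Mbps × 5820 s × 1.03 = 23906.5 Mb
Total: 141052.9 Mb = 17631.6 MB.
= 16.42 GiB.

16.42 GiB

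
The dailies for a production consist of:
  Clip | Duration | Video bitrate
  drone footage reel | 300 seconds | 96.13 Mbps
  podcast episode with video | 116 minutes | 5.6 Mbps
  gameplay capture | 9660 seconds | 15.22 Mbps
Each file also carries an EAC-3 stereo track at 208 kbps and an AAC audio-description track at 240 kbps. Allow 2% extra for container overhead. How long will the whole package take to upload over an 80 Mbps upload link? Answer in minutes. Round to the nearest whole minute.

47 minutes

Audio total: 208 + 240 = 448 kbps = 0.448 Mbps.
drone footage reel: 96.578 Mbps × 300 s × 1.02 = 29552.9 Mb
podcast episode with video: 6.048 Mbps × 6960 s × 1.02 = 42936.0 Mb
gameplay capture: 15.668 Mbps × 9660 s × 1.02 = 154379.9 Mb
Total: 226868.8 Mb = 28358.6 MB.
At 80 Mbps: 226868.8 / 80 = 2836 s ≈ 47.3 minutes.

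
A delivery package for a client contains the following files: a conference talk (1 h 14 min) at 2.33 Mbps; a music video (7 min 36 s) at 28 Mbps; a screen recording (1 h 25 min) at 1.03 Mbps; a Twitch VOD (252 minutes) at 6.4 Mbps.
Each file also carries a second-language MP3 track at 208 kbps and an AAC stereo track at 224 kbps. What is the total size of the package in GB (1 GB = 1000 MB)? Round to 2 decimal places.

Audio total: 208 + 224 = 432 kbps = 0.432 Mbps.
conference talk: 2.762 Mbps × 4440 s = 12263.3 Mb
music video: 28.432 Mbps × 456 s = 12965.0 Mb
screen recording: 1.462 Mbps × 5100 s = 7456.2 Mb
Twitch VOD: 6.832 Mbps × 15120 s = 103299.8 Mb
Total: 135984.3 Mb = 16998.0 MB.
= 17.00 GB.

17.00 GB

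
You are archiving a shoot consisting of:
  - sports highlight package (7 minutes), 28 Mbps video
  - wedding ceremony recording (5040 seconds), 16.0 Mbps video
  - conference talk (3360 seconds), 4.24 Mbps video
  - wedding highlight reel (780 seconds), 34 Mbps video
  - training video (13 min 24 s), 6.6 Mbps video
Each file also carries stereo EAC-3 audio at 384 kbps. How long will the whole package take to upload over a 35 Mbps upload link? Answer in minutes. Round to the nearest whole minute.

68 minutes

Audio: 384 kbps = 0.384 Mbps.
sports highlight package: 28.384 Mbps × 420 s = 11921.3 Mb
wedding ceremony recording: 16.384 Mbps × 5040 s = 82575.4 Mb
conference talk: 4.624 Mbps × 3360 s = 15536.6 Mb
wedding highlight reel: 34.384 Mbps × 780 s = 26819.5 Mb
training video: 6.984 Mbps × 804 s = 5615.1 Mb
Total: 142467.9 Mb = 17808.5 MB.
At 35 Mbps: 142467.9 / 35 = 4071 s ≈ 67.8 minutes.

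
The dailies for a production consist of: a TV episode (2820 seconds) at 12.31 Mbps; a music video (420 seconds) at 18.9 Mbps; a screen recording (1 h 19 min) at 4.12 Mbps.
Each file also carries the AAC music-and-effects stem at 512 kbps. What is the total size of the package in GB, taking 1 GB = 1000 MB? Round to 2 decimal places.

Audio: 512 kbps = 0.512 Mbps.
TV episode: 12.822 Mbps × 2820 s = 36158.0 Mb
music video: 19.412 Mbps × 420 s = 8153.0 Mb
screen recording: 4.632 Mbps × 4740 s = 21955.7 Mb
Total: 66266.8 Mb = 8283.3 MB.
= 8.283 GB.

8.28 GB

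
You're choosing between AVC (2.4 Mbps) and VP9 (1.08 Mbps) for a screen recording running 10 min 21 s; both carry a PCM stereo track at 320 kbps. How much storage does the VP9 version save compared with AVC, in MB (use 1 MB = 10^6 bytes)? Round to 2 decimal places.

10 min 21 s = 621 s
Audio: 320 kbps = 0.320 Mbps.
AVC: 2.720 Mbps × 621 s = 1689.1 Mb = 211.140 MB.
VP9: 1.400 Mbps × 621 s = 869.4 Mb = 108.675 MB.
Saving: 211.140 − 108.675 = 102.465 MB.

102.47 MB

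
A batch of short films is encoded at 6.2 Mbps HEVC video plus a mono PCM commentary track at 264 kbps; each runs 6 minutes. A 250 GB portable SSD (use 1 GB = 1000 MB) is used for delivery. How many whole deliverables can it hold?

6 min = 360 s
Audio: 264 kbps = 0.264 Mbps.
Total bitrate: 6.464 Mbps.
Per item: 6.464 Mbps × 360 s = 2,327 Mb = 290.9 MB.
Capacity: 250 GB = 2,000,000 Mb; 859.46 items → 859 complete.

859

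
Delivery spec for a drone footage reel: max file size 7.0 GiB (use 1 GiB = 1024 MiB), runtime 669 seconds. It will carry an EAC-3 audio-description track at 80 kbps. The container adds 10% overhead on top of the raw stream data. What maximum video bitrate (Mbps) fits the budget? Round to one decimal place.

81.6 Mbps

Budget: 7.0 GiB = 60129.5 Mb.
Stream payload after overhead: 60129.5 / 1.10 = 54663.2 Mb.
Total bitrate budget: 54663.2 Mb / 669 s = 81.709 Mbps.
Audio: 80 kbps = 0.080 Mbps.
Video: 81.709 − 0.080 = 81.629 Mbps.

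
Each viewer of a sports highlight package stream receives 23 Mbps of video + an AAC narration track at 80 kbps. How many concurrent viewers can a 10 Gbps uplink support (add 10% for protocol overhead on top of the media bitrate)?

Audio: 80 kbps = 0.080 Mbps.
Per-viewer media rate: 23.080 Mbps.
On the wire with 10% overhead: 25.388 Mbps.
10 Gbps = 10,000 Mbps; 10,000 / 25.388 = 393.89 → 393 viewers.

393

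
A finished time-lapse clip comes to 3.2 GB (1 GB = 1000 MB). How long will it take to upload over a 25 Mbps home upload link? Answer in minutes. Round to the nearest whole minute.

17 minutes

File: 3.2 GB = 25600.0 Mb.
At 25 Mbps: 25600.0 / 25 = 1024.0 s ≈ 17.1 minutes.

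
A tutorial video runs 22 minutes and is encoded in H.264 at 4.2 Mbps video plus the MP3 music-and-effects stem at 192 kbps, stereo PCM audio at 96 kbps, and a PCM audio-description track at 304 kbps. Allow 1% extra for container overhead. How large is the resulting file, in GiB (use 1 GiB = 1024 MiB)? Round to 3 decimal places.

0.744 GiB

22 min = 1320 s
Audio total: 192 + 96 + 304 = 592 kbps = 0.592 Mbps.
Total bitrate: 4.2 + 0.592 = 4.792 Mbps.
Stream data: 4.792 Mbps × 1320 s = 6325.4 Mb.
With 1% container overhead: ×1.01.
6,389 Mb = 798,586,800 bytes ÷ 1,073,741,824 = 0.7437 GiB.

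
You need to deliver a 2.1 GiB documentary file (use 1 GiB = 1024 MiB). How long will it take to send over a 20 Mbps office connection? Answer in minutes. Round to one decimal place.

15.0 minutes

File: 2.1 GiB = 18038.9 Mb.
At 20 Mbps: 18038.9 / 20 = 901.9 s ≈ 15 minutes.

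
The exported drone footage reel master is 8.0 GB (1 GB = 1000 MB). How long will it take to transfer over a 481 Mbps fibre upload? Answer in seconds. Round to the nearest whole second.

133 seconds

File: 8.0 GB = 64000.0 Mb.
At 481 Mbps: 64000.0 / 481 = 133.1 s ≈ 133 seconds.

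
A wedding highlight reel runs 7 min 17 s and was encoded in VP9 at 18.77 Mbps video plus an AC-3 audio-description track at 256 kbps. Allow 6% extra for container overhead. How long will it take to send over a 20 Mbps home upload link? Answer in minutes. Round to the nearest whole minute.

7 min 17 s = 437 s
Audio: 256 kbps = 0.256 Mbps.
Total bitrate: 19.026 Mbps.
File: 19.026 Mbps × 437 s = 8314.4 Mb.
With 6% container overhead: ×1.06. → 8813.2 Mb.
At 20 Mbps: 8813.2 / 20 = 440.7 s ≈ 7.34 minutes.

7 minutes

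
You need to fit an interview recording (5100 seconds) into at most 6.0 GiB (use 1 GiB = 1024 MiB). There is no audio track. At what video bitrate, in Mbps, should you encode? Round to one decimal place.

10.1 Mbps

Budget: 6.0 GiB = 51539.6 Mb.
Total bitrate budget: 51539.6 Mb / 5100 s = 10.106 Mbps.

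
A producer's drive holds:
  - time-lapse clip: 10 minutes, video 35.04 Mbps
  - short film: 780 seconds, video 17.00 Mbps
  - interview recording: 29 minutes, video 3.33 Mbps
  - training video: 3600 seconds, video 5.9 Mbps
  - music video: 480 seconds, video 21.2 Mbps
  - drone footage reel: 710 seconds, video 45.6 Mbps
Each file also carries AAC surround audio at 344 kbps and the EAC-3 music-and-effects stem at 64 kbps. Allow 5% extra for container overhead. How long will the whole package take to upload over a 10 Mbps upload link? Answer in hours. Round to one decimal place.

3.1 hours

Audio total: 344 + 64 = 408 kbps = 0.408 Mbps.
time-lapse clip: 35.448 Mbps × 600 s × 1.05 = 22332.2 Mb
short film: 17.408 Mbps × 780 s × 1.05 = 14257.2 Mb
interview recording: 3.738 Mbps × 1740 s × 1.05 = 6829.3 Mb
training video: 6.308 Mbps × 3600 s × 1.05 = 23844.2 Mb
music video: 21.608 Mbps × 480 s × 1.05 = 10890.4 Mb
drone footage reel: 46.008 Mbps × 710 s × 1.05 = 34299.0 Mb
Total: 112452.4 Mb = 14056.5 MB.
At 10 Mbps: 112452.4 / 10 = 11245 s ≈ 3.12 hours.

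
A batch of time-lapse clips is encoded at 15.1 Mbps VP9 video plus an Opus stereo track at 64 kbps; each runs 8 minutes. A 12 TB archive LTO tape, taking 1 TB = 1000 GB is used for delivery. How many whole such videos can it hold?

13189

8 min = 480 s
Audio: 64 kbps = 0.064 Mbps.
Total bitrate: 15.164 Mbps.
Per item: 15.164 Mbps × 480 s = 7,279 Mb = 909.8 MB.
Capacity: 12 TB = 96,000,000 Mb; 13189.13 items → 13189 complete.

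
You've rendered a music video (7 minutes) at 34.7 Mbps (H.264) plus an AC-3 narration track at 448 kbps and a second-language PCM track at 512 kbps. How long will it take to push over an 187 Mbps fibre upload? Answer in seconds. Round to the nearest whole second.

7 min = 420 s
Audio total: 448 + 512 = 960 kbps = 0.960 Mbps.
Total bitrate: 35.660 Mbps.
File: 35.660 Mbps × 420 s = 14977.2 Mb.
At 187 Mbps: 14977.2 / 187 = 80.1 s ≈ 80.1 seconds.

80 seconds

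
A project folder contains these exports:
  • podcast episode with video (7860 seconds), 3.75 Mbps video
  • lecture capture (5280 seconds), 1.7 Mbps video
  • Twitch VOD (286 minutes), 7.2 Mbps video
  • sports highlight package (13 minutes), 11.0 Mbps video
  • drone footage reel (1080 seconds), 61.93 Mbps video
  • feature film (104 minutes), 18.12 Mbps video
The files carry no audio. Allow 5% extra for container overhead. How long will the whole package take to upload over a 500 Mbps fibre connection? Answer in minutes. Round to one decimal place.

podcast episode with video: 3.750 Mbps × 7860 s × 1.05 = 30948.8 Mb
lecture capture: 1.700 Mbps × 5280 s × 1.05 = 9424.8 Mb
Twitch VOD: 7.200 Mbps × 17160 s × 1.05 = 129729.6 Mb
sports highlight package: 11.000 Mbps × 780 s × 1.05 = 9009.0 Mb
drone footage reel: 61.930 Mbps × 1080 s × 1.05 = 70228.6 Mb
feature film: 18.120 Mbps × 6240 s × 1.05 = 118722.2 Mb
Total: 368063.0 Mb = 46007.9 MB.
At 500 Mbps: 368063.0 / 500 = 736 s ≈ 12.3 minutes.

12.3 minutes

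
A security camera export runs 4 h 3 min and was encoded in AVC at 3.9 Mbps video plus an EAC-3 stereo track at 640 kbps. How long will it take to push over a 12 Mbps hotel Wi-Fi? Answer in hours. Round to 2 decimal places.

4 h 3 min = 243 min = 14580 s
Audio: 640 kbps = 0.640 Mbps.
Total bitrate: 4.540 Mbps.
File: 4.540 Mbps × 14580 s = 66193.2 Mb.
At 12 Mbps: 66193.2 / 12 = 5516.1 s ≈ 1.53 hours.

1.53 hours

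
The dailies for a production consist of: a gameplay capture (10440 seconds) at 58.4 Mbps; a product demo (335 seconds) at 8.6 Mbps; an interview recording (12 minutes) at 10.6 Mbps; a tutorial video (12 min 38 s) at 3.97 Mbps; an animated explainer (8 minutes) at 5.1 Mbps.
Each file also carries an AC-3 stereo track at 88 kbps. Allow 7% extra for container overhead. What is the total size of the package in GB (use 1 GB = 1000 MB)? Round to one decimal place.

83.8 GB

Audio: 88 kbps = 0.088 Mbps.
gameplay capture: 58.488 Mbps × 10440 s × 1.07 = 653357.8 Mb
product demo: 8.688 Mbps × 335 s × 1.07 = 3114.2 Mb
interview recording: 10.688 Mbps × 720 s × 1.07 = 8234.0 Mb
tutorial video: 4.058 Mbps × 758 s × 1.07 = 3291.3 Mb
animated explainer: 5.188 Mbps × 480 s × 1.07 = 2664.6 Mb
Total: 670661.8 Mb = 83832.7 MB.
= 83.83 GB.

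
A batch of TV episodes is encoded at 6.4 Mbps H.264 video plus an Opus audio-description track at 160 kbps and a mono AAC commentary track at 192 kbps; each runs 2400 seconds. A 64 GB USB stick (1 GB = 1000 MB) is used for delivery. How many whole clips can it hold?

Audio total: 160 + 192 = 352 kbps = 0.352 Mbps.
Total bitrate: 6.752 Mbps.
Per item: 6.752 Mbps × 2400 s = 16,205 Mb = 2,026 MB.
Capacity: 64 GB = 512,000 Mb; 31.60 items → 31 complete.

31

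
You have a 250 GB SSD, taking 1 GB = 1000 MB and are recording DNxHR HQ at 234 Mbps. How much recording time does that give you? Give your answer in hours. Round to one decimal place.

Capacity: 250 GB = 2,000,000 Mb.
Recording time: 2,000,000 / 234.000 = 8,547 s ≈ 2.37 hours.

2.4 hours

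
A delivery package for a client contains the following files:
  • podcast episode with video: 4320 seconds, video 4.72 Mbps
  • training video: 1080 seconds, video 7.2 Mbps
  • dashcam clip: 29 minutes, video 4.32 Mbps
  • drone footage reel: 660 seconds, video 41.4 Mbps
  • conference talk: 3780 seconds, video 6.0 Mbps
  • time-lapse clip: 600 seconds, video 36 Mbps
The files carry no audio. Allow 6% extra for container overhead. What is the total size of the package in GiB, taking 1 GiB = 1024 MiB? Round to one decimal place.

podcast episode with video: 4.720 Mbps × 4320 s × 1.06 = 21613.8 Mb
training video: 7.200 Mbps × 1080 s × 1.06 = 8242.6 Mb
dashcam clip: 4.320 Mbps × 1740 s × 1.06 = 7967.8 Mb
drone footage reel: 41.400 Mbps × 660 s × 1.06 = 28963.4 Mb
conference talk: 6.000 Mbps × 3780 s × 1.06 = 24040.8 Mb
time-lapse clip: 36.000 Mbps × 600 s × 1.06 = 22896.0 Mb
Total: 113724.4 Mb = 14215.6 MB.
= 13.24 GiB.

13.2 GiB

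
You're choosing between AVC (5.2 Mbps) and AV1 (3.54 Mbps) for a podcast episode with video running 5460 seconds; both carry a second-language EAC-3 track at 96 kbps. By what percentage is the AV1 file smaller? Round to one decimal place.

31.3%

Audio: 96 kbps = 0.096 Mbps.
AVC: 5.296 Mbps × 5460 s = 28916.2 Mb = 3.366 GiB.
AV1: 3.636 Mbps × 5460 s = 19852.6 Mb = 2.311 GiB.
Reduction: (1 − 2.311/3.366) × 100 = 31.34%.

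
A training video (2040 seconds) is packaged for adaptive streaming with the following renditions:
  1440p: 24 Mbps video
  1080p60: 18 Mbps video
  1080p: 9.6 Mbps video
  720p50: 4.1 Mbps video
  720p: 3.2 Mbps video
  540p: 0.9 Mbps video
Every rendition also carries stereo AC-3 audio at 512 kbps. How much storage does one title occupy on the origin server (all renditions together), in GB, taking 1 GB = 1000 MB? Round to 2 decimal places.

16.03 GB

Audio: 512 kbps = 0.512 Mbps.
Sum of rendition bitrates: (24+0.512) + (18+0.512) + (9.6+0.512) + (4.1+0.512) + (3.2+0.512) + (0.9+0.512) = 62.872 Mbps.
× 2040 s = 128,259 Mb = 16,032 MB = 16.03 GB.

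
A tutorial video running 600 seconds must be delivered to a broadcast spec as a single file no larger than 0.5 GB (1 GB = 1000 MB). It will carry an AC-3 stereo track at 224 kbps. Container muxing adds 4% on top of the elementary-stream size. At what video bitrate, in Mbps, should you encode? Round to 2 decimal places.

Budget: 0.5 GB = 4000.0 Mb.
Stream payload after overhead: 4000.0 / 1.04 = 3846.2 Mb.
Total bitrate budget: 3846.2 Mb / 600 s = 6.410 Mbps.
Audio: 224 kbps = 0.224 Mbps.
Video: 6.410 − 0.224 = 6.186 Mbps.

6.19 Mbps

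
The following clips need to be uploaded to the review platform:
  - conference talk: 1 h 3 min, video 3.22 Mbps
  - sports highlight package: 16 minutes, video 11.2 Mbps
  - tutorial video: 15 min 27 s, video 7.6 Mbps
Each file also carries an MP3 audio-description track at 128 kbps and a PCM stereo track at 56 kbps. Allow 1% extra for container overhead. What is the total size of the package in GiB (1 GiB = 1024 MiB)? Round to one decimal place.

3.6 GiB

Audio total: 128 + 56 = 184 kbps = 0.184 Mbps.
conference talk: 3.404 Mbps × 3780 s × 1.01 = 12995.8 Mb
sports highlight package: 11.384 Mbps × 960 s × 1.01 = 11037.9 Mb
tutorial video: 7.784 Mbps × 927 s × 1.01 = 7287.9 Mb
Total: 31321.6 Mb = 3915.2 MB.
= 3.646 GiB.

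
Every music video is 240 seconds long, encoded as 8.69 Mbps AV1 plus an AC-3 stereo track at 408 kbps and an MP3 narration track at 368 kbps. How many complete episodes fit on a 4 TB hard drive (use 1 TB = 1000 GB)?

14085

Audio total: 408 + 368 = 776 kbps = 0.776 Mbps.
Total bitrate: 9.466 Mbps.
Per item: 9.466 Mbps × 240 s = 2,272 Mb = 284.0 MB.
Capacity: 4 TB = 32,000,000 Mb; 14085.50 items → 14085 complete.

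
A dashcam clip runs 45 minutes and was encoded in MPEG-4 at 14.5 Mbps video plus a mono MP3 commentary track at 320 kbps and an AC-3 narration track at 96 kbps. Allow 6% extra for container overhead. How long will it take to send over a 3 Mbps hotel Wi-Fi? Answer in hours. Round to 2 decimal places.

3.95 hours

45 min = 2700 s
Audio total: 320 + 96 = 416 kbps = 0.416 Mbps.
Total bitrate: 14.916 Mbps.
File: 14.916 Mbps × 2700 s = 40273.2 Mb.
With 6% container overhead: ×1.06. → 42689.6 Mb.
At 3 Mbps: 42689.6 / 3 = 14229.9 s ≈ 3.95 hours.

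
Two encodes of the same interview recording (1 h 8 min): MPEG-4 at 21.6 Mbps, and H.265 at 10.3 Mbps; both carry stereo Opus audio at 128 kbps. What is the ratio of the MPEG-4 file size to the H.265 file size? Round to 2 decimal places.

2.08

1 h 8 min = 68 min = 4080 s
Audio: 128 kbps = 0.128 Mbps.
MPEG-4: 21.728 Mbps × 4080 s = 88650.2 Mb = 10.320 GiB.
H.265: 10.428 Mbps × 4080 s = 42546.2 Mb = 4.953 GiB.
Ratio: 10.320 / 4.953 = 2.084.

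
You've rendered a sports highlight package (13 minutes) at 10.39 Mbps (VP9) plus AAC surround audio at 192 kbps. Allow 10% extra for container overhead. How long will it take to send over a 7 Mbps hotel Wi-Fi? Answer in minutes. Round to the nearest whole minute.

22 minutes

13 min = 780 s
Audio: 192 kbps = 0.192 Mbps.
Total bitrate: 10.582 Mbps.
File: 10.582 Mbps × 780 s = 8254.0 Mb.
With 10% container overhead: ×1.10. → 9079.4 Mb.
At 7 Mbps: 9079.4 / 7 = 1297.1 s ≈ 21.6 minutes.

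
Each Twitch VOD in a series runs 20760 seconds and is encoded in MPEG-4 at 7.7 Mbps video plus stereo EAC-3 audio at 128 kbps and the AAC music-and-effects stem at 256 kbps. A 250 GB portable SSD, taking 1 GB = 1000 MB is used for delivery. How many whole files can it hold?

Audio total: 128 + 256 = 384 kbps = 0.384 Mbps.
Total bitrate: 8.084 Mbps.
Per item: 8.084 Mbps × 20760 s = 167,824 Mb = 20,978 MB.
Capacity: 250 GB = 2,000,000 Mb; 11.92 items → 11 complete.

11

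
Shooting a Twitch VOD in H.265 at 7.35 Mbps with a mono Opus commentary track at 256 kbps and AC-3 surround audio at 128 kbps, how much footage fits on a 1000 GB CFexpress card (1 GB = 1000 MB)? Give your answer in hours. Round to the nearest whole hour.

Audio total: 256 + 128 = 384 kbps = 0.384 Mbps.
Total bitrate: 7.35 + 0.384 = 7.734 Mbps.
Capacity: 1000 GB = 8,000,000 Mb.
Recording time: 8,000,000 / 7.734 = 1,034,394 s ≈ 287 hours.

287 hours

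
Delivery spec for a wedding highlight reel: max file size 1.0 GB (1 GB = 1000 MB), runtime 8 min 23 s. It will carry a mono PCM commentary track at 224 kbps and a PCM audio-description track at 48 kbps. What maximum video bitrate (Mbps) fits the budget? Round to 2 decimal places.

15.63 Mbps

Budget: 1.0 GB = 8000.0 Mb.
8 min 23 s = 503 s
Total bitrate budget: 8000.0 Mb / 503 s = 15.905 Mbps.
Audio total: 224 + 48 = 272 kbps = 0.272 Mbps.
Video: 15.905 − 0.272 = 15.633 Mbps.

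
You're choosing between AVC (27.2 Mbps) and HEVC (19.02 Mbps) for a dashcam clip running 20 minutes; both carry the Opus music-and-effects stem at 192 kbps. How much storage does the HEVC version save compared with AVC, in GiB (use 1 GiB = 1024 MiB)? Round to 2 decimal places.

1.14 GiB

20 min = 1200 s
Audio: 192 kbps = 0.192 Mbps.
AVC: 27.392 Mbps × 1200 s = 32870.4 Mb = 3.827 GiB.
HEVC: 19.212 Mbps × 1200 s = 23054.4 Mb = 2.684 GiB.
Saving: 3.827 − 2.684 = 1.143 GiB.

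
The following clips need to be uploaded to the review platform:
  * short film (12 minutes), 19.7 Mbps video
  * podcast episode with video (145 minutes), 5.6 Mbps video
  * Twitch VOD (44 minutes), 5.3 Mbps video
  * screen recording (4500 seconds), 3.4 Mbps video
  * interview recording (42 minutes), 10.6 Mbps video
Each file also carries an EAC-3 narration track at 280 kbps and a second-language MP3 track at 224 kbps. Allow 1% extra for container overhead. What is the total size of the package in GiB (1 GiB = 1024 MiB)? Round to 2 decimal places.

15.11 GiB

Audio total: 280 + 224 = 504 kbps = 0.504 Mbps.
short film: 20.204 Mbps × 720 s × 1.01 = 14692.3 Mb
podcast episode with video: 6.104 Mbps × 8700 s × 1.01 = 53635.8 Mb
Twitch VOD: 5.804 Mbps × 2640 s × 1.01 = 15475.8 Mb
screen recording: 3.904 Mbps × 4500 s × 1.01 = 17743.7 Mb
interview recording: 11.104 Mbps × 2520 s × 1.01 = 28261.9 Mb
Total: 129809.6 Mb = 16226.2 MB.
= 15.11 GiB.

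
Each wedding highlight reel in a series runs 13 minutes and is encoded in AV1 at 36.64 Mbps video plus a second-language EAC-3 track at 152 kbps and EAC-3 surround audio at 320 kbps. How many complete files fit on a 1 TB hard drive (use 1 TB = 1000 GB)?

276

13 min = 780 s
Audio total: 152 + 320 = 472 kbps = 0.472 Mbps.
Total bitrate: 37.112 Mbps.
Per item: 37.112 Mbps × 780 s = 28,947 Mb = 3,618 MB.
Capacity: 1 TB = 8,000,000 Mb; 276.36 items → 276 complete.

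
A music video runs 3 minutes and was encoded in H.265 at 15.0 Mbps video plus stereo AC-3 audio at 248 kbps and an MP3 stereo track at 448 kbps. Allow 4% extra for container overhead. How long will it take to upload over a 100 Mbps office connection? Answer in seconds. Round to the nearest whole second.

3 min = 180 s
Audio total: 248 + 448 = 696 kbps = 0.696 Mbps.
Total bitrate: 15.696 Mbps.
File: 15.696 Mbps × 180 s = 2825.3 Mb.
With 4% container overhead: ×1.04. → 2938.3 Mb.
At 100 Mbps: 2938.3 / 100 = 29.4 s ≈ 29.4 seconds.

29 seconds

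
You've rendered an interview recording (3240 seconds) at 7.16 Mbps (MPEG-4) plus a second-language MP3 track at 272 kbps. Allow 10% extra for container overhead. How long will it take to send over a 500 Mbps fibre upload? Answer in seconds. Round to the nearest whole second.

Audio: 272 kbps = 0.272 Mbps.
Total bitrate: 7.432 Mbps.
File: 7.432 Mbps × 3240 s = 24079.7 Mb.
With 10% container overhead: ×1.10. → 26487.6 Mb.
At 500 Mbps: 26487.6 / 500 = 53.0 s ≈ 53 seconds.

53 seconds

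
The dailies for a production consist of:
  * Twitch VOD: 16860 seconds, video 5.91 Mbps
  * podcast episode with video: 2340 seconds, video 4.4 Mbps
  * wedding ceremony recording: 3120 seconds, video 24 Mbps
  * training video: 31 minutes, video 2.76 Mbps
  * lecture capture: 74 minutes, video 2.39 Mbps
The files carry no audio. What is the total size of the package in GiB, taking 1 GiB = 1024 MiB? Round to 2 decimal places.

23.35 GiB

Twitch VOD: 5.910 Mbps × 16860 s = 99642.6 Mb
podcast episode with video: 4.400 Mbps × 2340 s = 10296.0 Mb
wedding ceremony recording: 24.000 Mbps × 3120 s = 74880.0 Mb
training video: 2.760 Mbps × 1860 s = 5133.6 Mb
lecture capture: 2.390 Mbps × 4440 s = 10611.6 Mb
Total: 200563.8 Mb = 25070.5 MB.
= 23.35 GiB.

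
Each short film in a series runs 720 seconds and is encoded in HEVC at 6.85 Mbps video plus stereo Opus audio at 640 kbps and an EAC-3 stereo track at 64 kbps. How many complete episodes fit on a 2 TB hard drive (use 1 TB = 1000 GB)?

2941

Audio total: 640 + 64 = 704 kbps = 0.704 Mbps.
Total bitrate: 7.554 Mbps.
Per item: 7.554 Mbps × 720 s = 5,439 Mb = 679.9 MB.
Capacity: 2 TB = 16,000,000 Mb; 2941.78 items → 2941 complete.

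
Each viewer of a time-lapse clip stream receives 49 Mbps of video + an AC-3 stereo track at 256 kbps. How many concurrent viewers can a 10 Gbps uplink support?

203

Audio: 256 kbps = 0.256 Mbps.
Per-viewer media rate: 49.256 Mbps.
10 Gbps = 10,000 Mbps; 10,000 / 49.256 = 203.02 → 203 viewers.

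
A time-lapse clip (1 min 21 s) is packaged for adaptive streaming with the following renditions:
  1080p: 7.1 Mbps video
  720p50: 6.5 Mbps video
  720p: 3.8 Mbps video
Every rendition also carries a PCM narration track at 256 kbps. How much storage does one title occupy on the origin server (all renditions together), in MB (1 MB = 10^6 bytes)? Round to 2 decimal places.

1 min 21 s = 81 s
Audio: 256 kbps = 0.256 Mbps.
Sum of rendition bitrates: (7.1+0.256) + (6.5+0.256) + (3.8+0.256) = 18.168 Mbps.
× 81 s = 1,472 Mb = 184.0 MB = 184.0 MB.

183.95 MB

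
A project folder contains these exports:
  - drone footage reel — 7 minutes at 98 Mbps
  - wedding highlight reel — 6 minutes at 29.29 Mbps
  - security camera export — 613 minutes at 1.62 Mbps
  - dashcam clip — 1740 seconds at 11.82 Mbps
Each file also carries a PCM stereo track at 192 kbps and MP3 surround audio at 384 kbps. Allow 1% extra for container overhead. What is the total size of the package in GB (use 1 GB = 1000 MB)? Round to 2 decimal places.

Audio total: 192 + 384 = 576 kbps = 0.576 Mbps.
drone footage reel: 98.576 Mbps × 420 s × 1.01 = 41815.9 Mb
wedding highlight reel: 29.866 Mbps × 360 s × 1.01 = 10859.3 Mb
security camera export: 2.196 Mbps × 36780 s × 1.01 = 81576.6 Mb
dashcam clip: 12.396 Mbps × 1740 s × 1.01 = 21784.7 Mb
Total: 156036.5 Mb = 19504.6 MB.
= 19.50 GB.

19.50 GB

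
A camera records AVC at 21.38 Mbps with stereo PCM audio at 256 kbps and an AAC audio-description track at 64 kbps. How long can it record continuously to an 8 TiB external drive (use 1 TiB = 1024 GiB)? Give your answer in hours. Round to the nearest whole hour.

Audio total: 256 + 64 = 320 kbps = 0.320 Mbps.
Total bitrate: 21.38 + 0.320 = 21.700 Mbps.
Capacity: 8 TiB = 70,368,744 Mb.
Recording time: 70,368,744 / 21.700 = 3,242,799 s ≈ 901 hours.

901 hours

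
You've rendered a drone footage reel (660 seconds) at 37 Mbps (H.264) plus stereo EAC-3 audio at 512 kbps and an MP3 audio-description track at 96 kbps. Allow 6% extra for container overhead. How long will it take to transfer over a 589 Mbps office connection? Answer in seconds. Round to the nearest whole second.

45 seconds

Audio total: 512 + 96 = 608 kbps = 0.608 Mbps.
Total bitrate: 37.608 Mbps.
File: 37.608 Mbps × 660 s = 24821.3 Mb.
With 6% container overhead: ×1.06. → 26310.6 Mb.
At 589 Mbps: 26310.6 / 589 = 44.7 s ≈ 44.7 seconds.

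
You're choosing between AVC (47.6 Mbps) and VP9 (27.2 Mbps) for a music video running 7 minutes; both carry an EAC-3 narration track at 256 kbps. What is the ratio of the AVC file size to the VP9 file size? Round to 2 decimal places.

1.74

7 min = 420 s
Audio: 256 kbps = 0.256 Mbps.
AVC: 47.856 Mbps × 420 s = 20099.5 Mb = 2.512 GB.
VP9: 27.456 Mbps × 420 s = 11531.5 Mb = 1.441 GB.
Ratio: 2.512 / 1.441 = 1.743.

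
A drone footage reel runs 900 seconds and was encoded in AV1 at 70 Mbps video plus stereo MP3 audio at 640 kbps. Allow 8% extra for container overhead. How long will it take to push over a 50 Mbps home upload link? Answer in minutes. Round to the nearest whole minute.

23 minutes

Audio: 640 kbps = 0.640 Mbps.
Total bitrate: 70.640 Mbps.
File: 70.640 Mbps × 900 s = 63576.0 Mb.
With 8% container overhead: ×1.08. → 68662.1 Mb.
At 50 Mbps: 68662.1 / 50 = 1373.2 s ≈ 22.9 minutes.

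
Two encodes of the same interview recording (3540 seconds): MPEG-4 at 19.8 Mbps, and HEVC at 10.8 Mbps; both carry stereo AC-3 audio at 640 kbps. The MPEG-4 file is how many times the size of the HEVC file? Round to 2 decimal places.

1.79

Audio: 640 kbps = 0.640 Mbps.
MPEG-4: 20.440 Mbps × 3540 s = 72357.6 Mb = 9.045 GB.
HEVC: 11.440 Mbps × 3540 s = 40497.6 Mb = 5.062 GB.
Ratio: 9.045 / 5.062 = 1.787.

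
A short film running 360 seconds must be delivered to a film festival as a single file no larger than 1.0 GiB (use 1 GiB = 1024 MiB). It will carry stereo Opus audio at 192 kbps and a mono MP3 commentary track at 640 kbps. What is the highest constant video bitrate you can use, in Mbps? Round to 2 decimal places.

23.03 Mbps

Budget: 1.0 GiB = 8589.9 Mb.
Total bitrate budget: 8589.9 Mb / 360 s = 23.861 Mbps.
Audio total: 192 + 640 = 832 kbps = 0.832 Mbps.
Video: 23.861 − 0.832 = 23.029 Mbps.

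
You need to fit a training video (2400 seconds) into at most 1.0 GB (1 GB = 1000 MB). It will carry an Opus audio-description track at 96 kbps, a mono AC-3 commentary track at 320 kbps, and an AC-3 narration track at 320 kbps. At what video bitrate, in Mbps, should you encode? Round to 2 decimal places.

Budget: 1.0 GB = 8000.0 Mb.
Total bitrate budget: 8000.0 Mb / 2400 s = 3.333 Mbps.
Audio total: 96 + 320 + 320 = 736 kbps = 0.736 Mbps.
Video: 3.333 − 0.736 = 2.597 Mbps.

2.60 Mbps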